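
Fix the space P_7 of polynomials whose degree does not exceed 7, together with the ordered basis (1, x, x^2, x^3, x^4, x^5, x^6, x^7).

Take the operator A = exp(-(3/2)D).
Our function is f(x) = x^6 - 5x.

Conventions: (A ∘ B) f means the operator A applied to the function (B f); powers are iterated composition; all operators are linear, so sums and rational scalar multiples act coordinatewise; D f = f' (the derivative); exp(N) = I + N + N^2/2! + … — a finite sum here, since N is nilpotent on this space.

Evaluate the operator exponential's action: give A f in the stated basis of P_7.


order-1 term: -9x^5 + 15/2
order-2 term: (135/4)x^4
order-3 term: -(135/2)x^3
order-4 term: (1215/16)x^2
order-5 term: -(729/16)x
order-6 term: 729/64
the series for exp(-(3/2)D) f terminates at order 6
exp(-(3/2)D) f = x^6 - 9x^5 + (135/4)x^4 - (135/2)x^3 + (1215/16)x^2 - (809/16)x + 1209/64

the result is g(x) = x^6 - 9x^5 + (135/4)x^4 - (135/2)x^3 + (1215/16)x^2 - (809/16)x + 1209/64


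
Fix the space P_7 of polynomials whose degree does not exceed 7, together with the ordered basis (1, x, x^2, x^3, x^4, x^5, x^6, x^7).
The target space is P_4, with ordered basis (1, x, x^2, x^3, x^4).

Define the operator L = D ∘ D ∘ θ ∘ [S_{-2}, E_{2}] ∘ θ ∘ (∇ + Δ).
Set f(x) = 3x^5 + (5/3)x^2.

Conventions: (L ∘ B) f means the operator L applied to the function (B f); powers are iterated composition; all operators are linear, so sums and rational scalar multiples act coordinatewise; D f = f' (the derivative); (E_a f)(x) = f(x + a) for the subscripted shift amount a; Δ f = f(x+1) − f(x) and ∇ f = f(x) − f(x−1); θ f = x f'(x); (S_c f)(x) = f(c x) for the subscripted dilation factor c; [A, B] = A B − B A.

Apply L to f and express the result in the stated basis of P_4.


∇ f = 15x^4 - 30x^3 + 30x^2 - (35/3)x + 4/3
Δ f = 15x^4 + 30x^3 + 30x^2 + (55/3)x + 14/3
(∇ + Δ) f = 30x^4 + 60x^2 + (20/3)x + 6
θ (∇ + Δ) f = 120x^4 + 120x^2 + (20/3)x
E_{2} θ (∇ + Δ) f = 120x^4 + 960x^3 + 3000x^2 + (12980/3)x + 7240/3
S_{-2} E_{2} θ (∇ + Δ) f = 1920x^4 - 7680x^3 + 12000x^2 - (25960/3)x + 7240/3
S_{-2} θ (∇ + Δ) f = 1920x^4 + 480x^2 - (40/3)x
E_{2} S_{-2} θ (∇ + Δ) f = 1920x^4 + 15360x^3 + 46560x^2 + (190040/3)x + 97840/3
[S_{-2}, E_{2}] θ (∇ + Δ) f = -23040x^3 - 34560x^2 - 72000x - 30200
θ ([S_{-2}, E_{2}] ∘ θ ∘ (∇ + Δ)) f = -69120x^3 - 69120x^2 - 72000x
D θ ([S_{-2}, E_{2}] ∘ θ ∘ (∇ + Δ)) f = -207360x^2 - 138240x - 72000
D (D ∘ θ) ([S_{-2}, E_{2}] ∘ θ ∘ (∇ + Δ)) f = -414720x - 138240

the result is g(x) = -414720x - 138240


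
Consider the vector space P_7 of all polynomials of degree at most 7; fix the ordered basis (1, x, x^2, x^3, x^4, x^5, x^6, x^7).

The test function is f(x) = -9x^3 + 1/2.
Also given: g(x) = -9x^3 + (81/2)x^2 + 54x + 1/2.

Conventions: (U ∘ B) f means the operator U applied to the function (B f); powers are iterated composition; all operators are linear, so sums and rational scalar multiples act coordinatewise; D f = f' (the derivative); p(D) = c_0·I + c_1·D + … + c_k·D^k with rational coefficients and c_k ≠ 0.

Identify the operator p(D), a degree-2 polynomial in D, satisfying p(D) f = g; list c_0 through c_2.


D^0 f = -9x^3 + 1/2
D^1 f = -27x^2
D^2 f = -54x
matching coefficients of g against c_0 f + c_1 Df + … from the top degree down determines the c_i
solution: c_0 = 1, c_1 = -3/2, c_2 = -1

p(D) = I − (3/2)·D − D^2, i.e. c_0 = 1, c_1 = -3/2, c_2 = -1


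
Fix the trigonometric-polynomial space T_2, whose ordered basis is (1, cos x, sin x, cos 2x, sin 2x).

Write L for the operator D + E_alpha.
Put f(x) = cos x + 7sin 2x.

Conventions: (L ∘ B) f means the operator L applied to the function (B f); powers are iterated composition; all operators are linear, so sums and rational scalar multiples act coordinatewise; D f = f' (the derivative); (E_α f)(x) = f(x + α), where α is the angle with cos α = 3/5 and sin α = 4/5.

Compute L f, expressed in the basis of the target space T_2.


D f = -sin x + 14cos 2x
E_alpha f = (3/5)cos x - (4/5)sin x + (168/25)cos 2x - (49/25)sin 2x
(D + E_alpha) f = (3/5)cos x - (9/5)sin x + (518/25)cos 2x - (49/25)sin 2x

the result is g(x) = (3/5)cos x - (9/5)sin x + (518/25)cos 2x - (49/25)sin 2x


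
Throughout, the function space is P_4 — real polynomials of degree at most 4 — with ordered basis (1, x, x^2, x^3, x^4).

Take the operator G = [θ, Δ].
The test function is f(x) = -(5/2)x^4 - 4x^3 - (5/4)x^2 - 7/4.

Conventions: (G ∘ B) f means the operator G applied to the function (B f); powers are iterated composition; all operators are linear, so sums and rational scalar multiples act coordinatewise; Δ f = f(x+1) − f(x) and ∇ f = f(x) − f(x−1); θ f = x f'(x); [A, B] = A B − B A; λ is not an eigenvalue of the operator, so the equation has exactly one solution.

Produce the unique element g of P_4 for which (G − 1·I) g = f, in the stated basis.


write g with unknown coordinates in the stated basis and equate coefficients in (G − 1·I) g = f
solving from the highest basis element down gives g = (5/2)x^4 - 6x^3 - (43/4)x^2 + (55/2)x + 15/4
check: G g = -10x^3 - 12x^2 + (55/2)x + 2
so G g − 1·g = -(5/2)x^4 - 4x^3 - (5/4)x^2 - 7/4 = f ✓

the result is g(x) = (5/2)x^4 - 6x^3 - (43/4)x^2 + (55/2)x + 15/4


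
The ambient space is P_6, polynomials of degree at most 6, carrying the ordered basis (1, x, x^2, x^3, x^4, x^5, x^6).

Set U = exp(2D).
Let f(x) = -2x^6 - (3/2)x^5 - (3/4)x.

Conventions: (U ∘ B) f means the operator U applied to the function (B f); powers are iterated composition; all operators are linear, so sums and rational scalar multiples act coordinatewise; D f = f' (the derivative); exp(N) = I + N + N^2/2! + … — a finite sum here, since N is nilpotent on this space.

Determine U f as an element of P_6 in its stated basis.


order-1 term: -24x^5 - 15x^4 - 3/2
order-2 term: -120x^4 - 60x^3
order-3 term: -320x^3 - 120x^2
order-4 term: -480x^2 - 120x
order-5 term: -384x - 48
order-6 term: -128
the series for exp(2D) f terminates at order 6
exp(2D) f = -2x^6 - (51/2)x^5 - 135x^4 - 380x^3 - 600x^2 - (2019/4)x - 355/2

the image equals g(x) = -2x^6 - (51/2)x^5 - 135x^4 - 380x^3 - 600x^2 - (2019/4)x - 355/2


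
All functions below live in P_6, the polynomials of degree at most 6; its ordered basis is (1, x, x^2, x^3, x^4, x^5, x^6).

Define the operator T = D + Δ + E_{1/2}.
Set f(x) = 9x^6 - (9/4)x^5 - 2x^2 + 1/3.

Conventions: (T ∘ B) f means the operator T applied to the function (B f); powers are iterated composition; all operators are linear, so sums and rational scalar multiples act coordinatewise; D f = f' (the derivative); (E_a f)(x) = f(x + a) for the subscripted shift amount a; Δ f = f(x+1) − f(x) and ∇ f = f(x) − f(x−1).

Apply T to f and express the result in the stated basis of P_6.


D f = 54x^5 - (45/4)x^4 - 4x
Δ f = 54x^5 + (495/4)x^4 + (315/2)x^3 + (225/2)x^2 + (155/4)x + 19/4
E_{1/2} f = 9x^6 + (99/4)x^5 + (225/8)x^4 + (135/8)x^3 + (29/8)x^2 - (65/64)x - 37/384
(D + Δ + E_{1/2}) f = 9x^6 + (531/4)x^5 + (1125/8)x^4 + (1395/8)x^3 + (929/8)x^2 + (2159/64)x + 1787/384

g(x) = 9x^6 + (531/4)x^5 + (1125/8)x^4 + (1395/8)x^3 + (929/8)x^2 + (2159/64)x + 1787/384


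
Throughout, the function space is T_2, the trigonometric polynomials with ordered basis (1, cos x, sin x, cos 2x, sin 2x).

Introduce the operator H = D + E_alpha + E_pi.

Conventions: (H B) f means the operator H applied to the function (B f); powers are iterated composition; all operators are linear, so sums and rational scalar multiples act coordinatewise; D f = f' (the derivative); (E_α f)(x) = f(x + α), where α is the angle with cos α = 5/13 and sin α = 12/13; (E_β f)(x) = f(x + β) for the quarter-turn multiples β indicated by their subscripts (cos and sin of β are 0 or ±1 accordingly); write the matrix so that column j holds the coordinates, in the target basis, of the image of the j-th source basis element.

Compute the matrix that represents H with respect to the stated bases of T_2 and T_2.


the matrix is [[2, 0, 0, 0, 0]; [0, -8/13, 25/13, 0, 0]; [0, -25/13, -8/13, 0, 0]; [0, 0, 0, 50/169, 458/169]; [0, 0, 0, -458/169, 50/169]] (rows listed top to bottom)

image of 1: 2
image of cos x: -(8/13)cos x - (25/13)sin x
image of sin x: (25/13)cos x - (8/13)sin x
image of cos 2x: (50/169)cos 2x - (458/169)sin 2x
image of sin 2x: (458/169)cos 2x + (50/169)sin 2x
each image's coordinates form column j of the matrix


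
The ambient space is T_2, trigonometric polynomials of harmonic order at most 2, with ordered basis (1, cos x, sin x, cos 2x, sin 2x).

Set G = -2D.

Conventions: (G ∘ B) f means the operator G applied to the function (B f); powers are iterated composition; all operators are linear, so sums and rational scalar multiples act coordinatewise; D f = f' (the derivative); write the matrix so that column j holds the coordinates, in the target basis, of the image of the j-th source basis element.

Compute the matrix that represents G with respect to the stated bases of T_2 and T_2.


the matrix is [[0, 0, 0, 0, 0]; [0, 0, -2, 0, 0]; [0, 2, 0, 0, 0]; [0, 0, 0, 0, -4]; [0, 0, 0, 4, 0]] (rows listed top to bottom)

image of 1: 0
image of cos x: 2sin x
image of sin x: -2cos x
image of cos 2x: 4sin 2x
image of sin 2x: -4cos 2x
each image's coordinates form column j of the matrix


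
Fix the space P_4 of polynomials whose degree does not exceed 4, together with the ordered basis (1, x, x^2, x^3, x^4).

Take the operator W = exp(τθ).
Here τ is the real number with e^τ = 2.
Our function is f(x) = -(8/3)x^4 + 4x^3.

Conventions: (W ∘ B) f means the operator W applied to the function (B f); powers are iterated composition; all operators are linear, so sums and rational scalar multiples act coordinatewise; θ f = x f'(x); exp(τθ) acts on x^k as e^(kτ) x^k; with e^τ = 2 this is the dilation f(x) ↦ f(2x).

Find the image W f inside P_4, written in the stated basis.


the image equals g(x) = -(128/3)x^4 + 32x^3

exp(τθ) x^k = e^(kτ) x^k; with e^τ = 2 this sends x^k to 2^k x^k
x^3 ↦ 8 x^3
x^4 ↦ 16 x^4
applying this coordinatewise to f: exp(τθ) f = -(128/3)x^4 + 32x^3


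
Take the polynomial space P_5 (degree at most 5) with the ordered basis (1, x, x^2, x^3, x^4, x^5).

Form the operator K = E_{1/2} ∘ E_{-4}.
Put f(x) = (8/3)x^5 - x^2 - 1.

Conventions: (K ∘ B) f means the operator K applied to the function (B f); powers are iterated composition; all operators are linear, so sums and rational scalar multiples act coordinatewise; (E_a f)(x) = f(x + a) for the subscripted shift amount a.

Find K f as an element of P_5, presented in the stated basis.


the image equals g(x) = (8/3)x^5 - (140/3)x^4 + (980/3)x^3 - (3433/3)x^2 + (12047/6)x - 8483/6

E_{-4} f = (8/3)x^5 - (160/3)x^4 + (1280/3)x^3 - (5123/3)x^2 + (10264/3)x - 8243/3
E_{1/2} E_{-4} f = (8/3)x^5 - (140/3)x^4 + (980/3)x^3 - (3433/3)x^2 + (12047/6)x - 8483/6


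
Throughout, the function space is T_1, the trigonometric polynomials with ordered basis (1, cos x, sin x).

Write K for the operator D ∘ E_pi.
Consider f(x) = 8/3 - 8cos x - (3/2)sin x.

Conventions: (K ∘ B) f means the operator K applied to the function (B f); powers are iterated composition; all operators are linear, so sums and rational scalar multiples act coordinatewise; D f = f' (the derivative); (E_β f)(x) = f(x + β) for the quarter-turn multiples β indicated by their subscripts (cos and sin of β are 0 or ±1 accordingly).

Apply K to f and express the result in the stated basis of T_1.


the image equals g(x) = (3/2)cos x - 8sin x

E_pi f = 8/3 + 8cos x + (3/2)sin x
D E_pi f = (3/2)cos x - 8sin x


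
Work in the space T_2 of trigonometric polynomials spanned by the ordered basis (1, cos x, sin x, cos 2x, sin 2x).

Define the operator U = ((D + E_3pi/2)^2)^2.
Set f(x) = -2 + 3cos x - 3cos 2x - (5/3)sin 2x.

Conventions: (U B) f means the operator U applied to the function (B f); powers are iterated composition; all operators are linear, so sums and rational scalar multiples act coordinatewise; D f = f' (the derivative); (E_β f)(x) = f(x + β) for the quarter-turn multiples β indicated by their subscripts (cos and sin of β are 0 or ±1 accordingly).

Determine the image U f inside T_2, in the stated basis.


the image equals g(x) = -2 - 19cos 2x + (251/3)sin 2x

D f = -3sin x - (10/3)cos 2x + 6sin 2x
E_3pi/2 f = -2 + 3sin x + 3cos 2x + (5/3)sin 2x
(D + E_3pi/2) f = -2 - (1/3)cos 2x + (23/3)sin 2x
D (D + E_3pi/2) f = (46/3)cos 2x + (2/3)sin 2x
E_3pi/2 (D + E_3pi/2) f = -2 + (1/3)cos 2x - (23/3)sin 2x
(D + E_3pi/2) (D + E_3pi/2) f = -2 + (47/3)cos 2x - 7sin 2x
D (D + E_3pi/2)^2 f = -14cos 2x - (94/3)sin 2x
E_3pi/2 (D + E_3pi/2)^2 f = -2 - (47/3)cos 2x + 7sin 2x
(D + E_3pi/2) (D + E_3pi/2)^2 f = -2 - (89/3)cos 2x - (73/3)sin 2x
D (D + E_3pi/2) (D + E_3pi/2)^2 f = -(146/3)cos 2x + (178/3)sin 2x
E_3pi/2 (D + E_3pi/2) (D + E_3pi/2)^2 f = -2 + (89/3)cos 2x + (73/3)sin 2x
(D + E_3pi/2) (D + E_3pi/2) (D + E_3pi/2)^2 f = -2 - 19cos 2x + (251/3)sin 2x


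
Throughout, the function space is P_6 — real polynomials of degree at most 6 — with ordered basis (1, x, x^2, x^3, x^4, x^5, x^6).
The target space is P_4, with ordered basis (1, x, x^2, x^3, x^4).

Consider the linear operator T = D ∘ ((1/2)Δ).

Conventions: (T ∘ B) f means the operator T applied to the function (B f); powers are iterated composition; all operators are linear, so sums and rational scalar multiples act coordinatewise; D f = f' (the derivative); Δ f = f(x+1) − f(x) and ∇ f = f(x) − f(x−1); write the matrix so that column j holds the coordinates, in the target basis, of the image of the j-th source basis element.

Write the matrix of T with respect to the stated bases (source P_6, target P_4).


the matrix is [[0, 0, 1, 3/2, 2, 5/2, 3]; [0, 0, 0, 3, 6, 10, 15]; [0, 0, 0, 0, 6, 15, 30]; [0, 0, 0, 0, 0, 10, 30]; [0, 0, 0, 0, 0, 0, 15]] (rows listed top to bottom)

image of 1: 0
image of x: 0
image of x^2: 1
image of x^3: 3x + 3/2
image of x^4: 6x^2 + 6x + 2
image of x^5: 10x^3 + 15x^2 + 10x + 5/2
image of x^6: 15x^4 + 30x^3 + 30x^2 + 15x + 3
each image's coordinates form column j of the matrix


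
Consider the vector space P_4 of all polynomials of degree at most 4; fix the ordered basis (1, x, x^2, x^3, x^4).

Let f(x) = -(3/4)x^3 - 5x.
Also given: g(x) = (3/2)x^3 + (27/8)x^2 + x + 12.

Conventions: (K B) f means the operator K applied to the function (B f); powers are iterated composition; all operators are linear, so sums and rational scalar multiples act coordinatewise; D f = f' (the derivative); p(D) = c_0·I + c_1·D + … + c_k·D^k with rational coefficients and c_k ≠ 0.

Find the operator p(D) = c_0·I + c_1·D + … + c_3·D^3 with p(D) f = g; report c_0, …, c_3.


D^0 f = -(3/4)x^3 - 5x
D^1 f = -(9/4)x^2 - 5
D^2 f = -(9/2)x
D^3 f = -9/2
matching coefficients of g against c_0 f + c_1 Df + … from the top degree down determines the c_i
solution: c_0 = -2, c_1 = -3/2, c_2 = 2, c_3 = -1

c_0 = -2, c_1 = -3/2, c_2 = 2, c_3 = -1


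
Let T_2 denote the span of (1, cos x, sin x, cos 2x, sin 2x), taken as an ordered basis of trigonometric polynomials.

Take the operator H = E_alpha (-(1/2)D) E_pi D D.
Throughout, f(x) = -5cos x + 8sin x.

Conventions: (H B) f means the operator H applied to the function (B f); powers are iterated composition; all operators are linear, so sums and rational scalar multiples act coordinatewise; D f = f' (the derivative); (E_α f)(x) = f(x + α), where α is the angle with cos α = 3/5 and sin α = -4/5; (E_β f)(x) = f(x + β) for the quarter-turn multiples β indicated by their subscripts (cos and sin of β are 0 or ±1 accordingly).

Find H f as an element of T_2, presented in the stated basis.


g(x) = -(2/5)cos x - (47/10)sin x

D f = 8cos x + 5sin x
D D f = 5cos x - 8sin x
E_pi D D f = -5cos x + 8sin x
D (E_pi D D) f = 8cos x + 5sin x
(-(1/2)D) (E_pi D D) f = -4cos x - (5/2)sin x
E_alpha (-(1/2)D) (E_pi D D) f = -(2/5)cos x - (47/10)sin x


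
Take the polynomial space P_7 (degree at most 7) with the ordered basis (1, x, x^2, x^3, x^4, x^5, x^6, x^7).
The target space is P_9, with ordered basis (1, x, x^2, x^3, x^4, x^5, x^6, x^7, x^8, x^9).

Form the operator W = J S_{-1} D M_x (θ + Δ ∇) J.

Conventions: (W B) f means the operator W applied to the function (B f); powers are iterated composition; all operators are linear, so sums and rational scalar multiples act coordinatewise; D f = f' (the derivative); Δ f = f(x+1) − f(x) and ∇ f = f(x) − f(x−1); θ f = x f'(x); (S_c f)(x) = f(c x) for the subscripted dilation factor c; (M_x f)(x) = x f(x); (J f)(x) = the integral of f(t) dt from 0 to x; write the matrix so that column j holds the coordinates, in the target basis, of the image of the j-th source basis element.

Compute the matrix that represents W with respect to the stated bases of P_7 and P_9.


the matrix is [[0, 0, 0, 0, 0, 0, 0, 0]; [0, 1, 0, 1/2, 0, 1/3, 0, 1/4]; [-1, 0, -2, 0, -2, 0, -2, 0]; [0, 1, 0, 3, 0, 5, 0, 7]; [0, 0, -1, 0, -4, 0, -10, 0]; [0, 0, 0, 1, 0, 5, 0, 35/2]; [0, 0, 0, 0, -1, 0, -6, 0]; [0, 0, 0, 0, 0, 1, 0, 7]; [0, 0, 0, 0, 0, 0, -1, 0]; [0, 0, 0, 0, 0, 0, 0, 1]] (rows listed top to bottom)

image of 1: -x^2
image of x: x^3 + x
image of x^2: -x^4 - 2x^2
image of x^3: x^5 + 3x^3 + (1/2)x
image of x^4: -x^6 - 4x^4 - 2x^2
image of x^5: x^7 + 5x^5 + 5x^3 + (1/3)x
image of x^6: -x^8 - 6x^6 - 10x^4 - 2x^2
image of x^7: x^9 + 7x^7 + (35/2)x^5 + 7x^3 + (1/4)x
each image's coordinates form column j of the matrix


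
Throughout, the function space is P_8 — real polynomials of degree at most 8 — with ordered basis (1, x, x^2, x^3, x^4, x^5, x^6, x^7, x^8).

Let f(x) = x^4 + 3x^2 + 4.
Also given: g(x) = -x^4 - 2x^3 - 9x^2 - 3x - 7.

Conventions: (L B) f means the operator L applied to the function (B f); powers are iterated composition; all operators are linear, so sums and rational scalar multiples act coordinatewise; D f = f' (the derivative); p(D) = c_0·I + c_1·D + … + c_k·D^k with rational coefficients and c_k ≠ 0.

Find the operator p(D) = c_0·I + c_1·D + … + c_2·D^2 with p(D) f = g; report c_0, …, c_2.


p(D) = -I − (1/2)·D − (1/2)·D^2, i.e. c_0 = -1, c_1 = -1/2, c_2 = -1/2

D^0 f = x^4 + 3x^2 + 4
D^1 f = 4x^3 + 6x
D^2 f = 12x^2 + 6
matching coefficients of g against c_0 f + c_1 Df + … from the top degree down determines the c_i
solution: c_0 = -1, c_1 = -1/2, c_2 = -1/2


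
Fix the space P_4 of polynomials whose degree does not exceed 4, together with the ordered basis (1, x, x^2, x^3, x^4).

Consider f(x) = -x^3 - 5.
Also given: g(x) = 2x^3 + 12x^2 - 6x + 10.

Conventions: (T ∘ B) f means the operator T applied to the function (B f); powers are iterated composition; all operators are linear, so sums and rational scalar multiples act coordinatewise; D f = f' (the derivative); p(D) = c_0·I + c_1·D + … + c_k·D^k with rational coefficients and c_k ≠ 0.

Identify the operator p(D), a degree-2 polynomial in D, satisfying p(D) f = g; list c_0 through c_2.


D^0 f = -x^3 - 5
D^1 f = -3x^2
D^2 f = -6x
matching coefficients of g against c_0 f + c_1 Df + … from the top degree down determines the c_i
solution: c_0 = -2, c_1 = -4, c_2 = 1

p(D) = -2·I − 4·D + D^2, i.e. c_0 = -2, c_1 = -4, c_2 = 1


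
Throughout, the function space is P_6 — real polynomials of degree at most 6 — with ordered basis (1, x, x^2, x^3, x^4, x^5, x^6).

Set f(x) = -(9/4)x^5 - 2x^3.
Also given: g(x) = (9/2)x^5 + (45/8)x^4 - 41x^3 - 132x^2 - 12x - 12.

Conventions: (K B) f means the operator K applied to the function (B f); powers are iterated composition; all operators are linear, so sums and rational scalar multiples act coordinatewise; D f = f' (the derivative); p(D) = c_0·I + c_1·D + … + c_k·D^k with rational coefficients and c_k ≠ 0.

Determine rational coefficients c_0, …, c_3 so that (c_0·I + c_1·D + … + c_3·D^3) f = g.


D^0 f = -(9/4)x^5 - 2x^3
D^1 f = -(45/4)x^4 - 6x^2
D^2 f = -45x^3 - 12x
D^3 f = -135x^2 - 12
matching coefficients of g against c_0 f + c_1 Df + … from the top degree down determines the c_i
solution: c_0 = -2, c_1 = -1/2, c_2 = 1, c_3 = 1

p(D) = -2·I − (1/2)·D + D^2 + D^3, i.e. c_0 = -2, c_1 = -1/2, c_2 = 1, c_3 = 1


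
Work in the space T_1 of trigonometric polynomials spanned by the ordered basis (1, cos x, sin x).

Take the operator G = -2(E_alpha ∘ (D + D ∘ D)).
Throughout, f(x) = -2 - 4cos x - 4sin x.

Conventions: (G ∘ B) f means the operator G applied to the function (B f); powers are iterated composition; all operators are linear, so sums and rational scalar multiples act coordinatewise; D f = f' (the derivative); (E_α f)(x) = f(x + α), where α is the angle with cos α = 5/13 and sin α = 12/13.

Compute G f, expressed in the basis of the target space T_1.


g(x) = -(192/13)cos x - (80/13)sin x

D f = -4cos x + 4sin x
D f = -4cos x + 4sin x
D D f = 4cos x + 4sin x
(D + D ∘ D) f = 8sin x
E_alpha (D + D ∘ D) f = (96/13)cos x + (40/13)sin x
(-2(E_alpha ∘ (D + D ∘ D))) f = -(192/13)cos x - (80/13)sin x


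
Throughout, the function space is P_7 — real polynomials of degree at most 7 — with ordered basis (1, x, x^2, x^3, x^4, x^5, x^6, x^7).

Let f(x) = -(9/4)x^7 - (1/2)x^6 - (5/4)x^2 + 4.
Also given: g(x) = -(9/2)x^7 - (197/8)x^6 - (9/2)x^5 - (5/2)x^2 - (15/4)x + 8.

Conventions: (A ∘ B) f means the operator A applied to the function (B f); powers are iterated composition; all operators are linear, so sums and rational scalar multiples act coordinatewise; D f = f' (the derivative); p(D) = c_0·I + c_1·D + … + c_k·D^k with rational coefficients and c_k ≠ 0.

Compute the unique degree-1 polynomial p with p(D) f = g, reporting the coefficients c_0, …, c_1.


D^0 f = -(9/4)x^7 - (1/2)x^6 - (5/4)x^2 + 4
D^1 f = -(63/4)x^6 - 3x^5 - (5/2)x
matching coefficients of g against c_0 f + c_1 Df + … from the top degree down determines the c_i
solution: c_0 = 2, c_1 = 3/2

c_0 = 2, c_1 = 3/2


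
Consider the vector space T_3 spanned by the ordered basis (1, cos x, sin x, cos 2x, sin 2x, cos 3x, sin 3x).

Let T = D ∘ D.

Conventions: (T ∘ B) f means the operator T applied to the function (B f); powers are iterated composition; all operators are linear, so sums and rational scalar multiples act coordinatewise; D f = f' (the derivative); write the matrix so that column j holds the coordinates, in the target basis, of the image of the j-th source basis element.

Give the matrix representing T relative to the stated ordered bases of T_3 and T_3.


image of 1: 0
image of cos x: -cos x
image of sin x: -sin x
image of cos 2x: -4cos 2x
image of sin 2x: -4sin 2x
image of cos 3x: -9cos 3x
image of sin 3x: -9sin 3x
each image's coordinates form column j of the matrix

the matrix is [[0, 0, 0, 0, 0, 0, 0]; [0, -1, 0, 0, 0, 0, 0]; [0, 0, -1, 0, 0, 0, 0]; [0, 0, 0, -4, 0, 0, 0]; [0, 0, 0, 0, -4, 0, 0]; [0, 0, 0, 0, 0, -9, 0]; [0, 0, 0, 0, 0, 0, -9]] (rows listed top to bottom)


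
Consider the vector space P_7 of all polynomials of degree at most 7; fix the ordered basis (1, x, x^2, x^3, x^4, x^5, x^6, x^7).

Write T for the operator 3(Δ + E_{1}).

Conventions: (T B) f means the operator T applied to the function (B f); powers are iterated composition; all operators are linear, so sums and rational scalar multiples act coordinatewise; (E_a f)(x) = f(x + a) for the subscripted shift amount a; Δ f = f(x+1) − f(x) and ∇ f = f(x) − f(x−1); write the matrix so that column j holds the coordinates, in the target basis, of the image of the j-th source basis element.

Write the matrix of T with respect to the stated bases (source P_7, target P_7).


image of 1: 3
image of x: 3x + 6
image of x^2: 3x^2 + 12x + 6
image of x^3: 3x^3 + 18x^2 + 18x + 6
image of x^4: 3x^4 + 24x^3 + 36x^2 + 24x + 6
image of x^5: 3x^5 + 30x^4 + 60x^3 + 60x^2 + 30x + 6
image of x^6: 3x^6 + 36x^5 + 90x^4 + 120x^3 + 90x^2 + 36x + 6
image of x^7: 3x^7 + 42x^6 + 126x^5 + 210x^4 + 210x^3 + 126x^2 + 42x + 6
each image's coordinates form column j of the matrix

the matrix is [[3, 6, 6, 6, 6, 6, 6, 6]; [0, 3, 12, 18, 24, 30, 36, 42]; [0, 0, 3, 18, 36, 60, 90, 126]; [0, 0, 0, 3, 24, 60, 120, 210]; [0, 0, 0, 0, 3, 30, 90, 210]; [0, 0, 0, 0, 0, 3, 36, 126]; [0, 0, 0, 0, 0, 0, 3, 42]; [0, 0, 0, 0, 0, 0, 0, 3]] (rows listed top to bottom)


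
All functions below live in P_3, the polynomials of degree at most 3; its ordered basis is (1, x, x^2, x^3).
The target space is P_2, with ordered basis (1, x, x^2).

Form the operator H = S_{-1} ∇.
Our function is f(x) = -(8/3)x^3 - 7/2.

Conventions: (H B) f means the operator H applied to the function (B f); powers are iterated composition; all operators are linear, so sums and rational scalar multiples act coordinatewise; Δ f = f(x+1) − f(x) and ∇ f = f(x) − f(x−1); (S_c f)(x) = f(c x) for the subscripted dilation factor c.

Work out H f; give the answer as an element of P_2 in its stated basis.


the image equals g(x) = -8x^2 - 8x - 8/3

∇ f = -8x^2 + 8x - 8/3
S_{-1} ∇ f = -8x^2 - 8x - 8/3


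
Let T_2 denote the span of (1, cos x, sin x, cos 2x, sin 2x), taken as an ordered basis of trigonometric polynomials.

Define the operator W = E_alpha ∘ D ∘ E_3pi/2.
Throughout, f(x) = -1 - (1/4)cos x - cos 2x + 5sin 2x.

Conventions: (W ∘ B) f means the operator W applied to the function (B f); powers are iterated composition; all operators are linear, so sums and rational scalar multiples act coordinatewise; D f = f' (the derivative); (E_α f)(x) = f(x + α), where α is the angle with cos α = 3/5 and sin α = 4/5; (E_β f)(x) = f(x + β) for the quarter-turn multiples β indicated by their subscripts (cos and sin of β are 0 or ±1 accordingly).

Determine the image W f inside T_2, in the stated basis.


the result is g(x) = -(3/20)cos x + (1/5)sin x + (22/25)cos 2x + (254/25)sin 2x

E_3pi/2 f = -1 - (1/4)sin x + cos 2x - 5sin 2x
D E_3pi/2 f = -(1/4)cos x - 10cos 2x - 2sin 2x
E_alpha D E_3pi/2 f = -(3/20)cos x + (1/5)sin x + (22/25)cos 2x + (254/25)sin 2x


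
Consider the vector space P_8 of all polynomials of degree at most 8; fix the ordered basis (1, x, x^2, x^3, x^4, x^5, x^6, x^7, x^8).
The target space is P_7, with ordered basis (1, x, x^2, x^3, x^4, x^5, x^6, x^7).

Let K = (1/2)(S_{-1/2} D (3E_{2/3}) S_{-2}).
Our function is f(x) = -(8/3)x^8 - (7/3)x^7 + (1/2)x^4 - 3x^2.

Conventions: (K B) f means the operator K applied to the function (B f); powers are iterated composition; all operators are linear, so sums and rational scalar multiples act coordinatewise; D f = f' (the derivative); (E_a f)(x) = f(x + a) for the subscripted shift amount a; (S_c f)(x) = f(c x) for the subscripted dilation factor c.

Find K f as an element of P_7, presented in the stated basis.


the result is g(x) = 64x^7 - (1645/3)x^6 + (5992/3)x^5 - (108080/27)x^4 + (384794/81)x^3 - (268648/81)x^2 + (921634/729)x - 467848/2187

S_{-2} f = -(2048/3)x^8 + (896/3)x^7 + 8x^4 - 12x^2
E_{2/3} S_{-2} f = -(2048/3)x^8 - (30080/9)x^7 - (191744/27)x^6 - (691712/81)x^5 - (1539176/243)x^4 - (2149184/729)x^3 - (1843268/2187)x^2 - (935696/6561)x - 254096/19683
(3E_{2/3}) S_{-2} f = -2048x^8 - (30080/3)x^7 - (191744/9)x^6 - (691712/27)x^5 - (1539176/81)x^4 - (2149184/243)x^3 - (1843268/729)x^2 - (935696/2187)x - 254096/6561
D (3E_{2/3}) S_{-2} f = -16384x^7 - (210560/3)x^6 - (383488/3)x^5 - (3458560/27)x^4 - (6156704/81)x^3 - (2149184/81)x^2 - (3686536/729)x - 935696/2187
S_{-1/2} D (3E_{2/3}) S_{-2} f = 128x^7 - (3290/3)x^6 + (11984/3)x^5 - (216160/27)x^4 + (769588/81)x^3 - (537296/81)x^2 + (1843268/729)x - 935696/2187
((1/2)(S_{-1/2} D (3E_{2/3}) S_{-2})) f = 64x^7 - (1645/3)x^6 + (5992/3)x^5 - (108080/27)x^4 + (384794/81)x^3 - (268648/81)x^2 + (921634/729)x - 467848/2187


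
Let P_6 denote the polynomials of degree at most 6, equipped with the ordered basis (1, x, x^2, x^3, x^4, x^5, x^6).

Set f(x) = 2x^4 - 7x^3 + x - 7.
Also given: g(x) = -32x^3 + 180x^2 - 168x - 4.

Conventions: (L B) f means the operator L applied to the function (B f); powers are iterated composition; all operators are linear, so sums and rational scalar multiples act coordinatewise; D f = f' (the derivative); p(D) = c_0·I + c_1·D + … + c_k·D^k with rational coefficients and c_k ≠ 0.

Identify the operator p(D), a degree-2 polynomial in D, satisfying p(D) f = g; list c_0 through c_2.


D^0 f = 2x^4 - 7x^3 + x - 7
D^1 f = 8x^3 - 21x^2 + 1
D^2 f = 24x^2 - 42x
matching coefficients of g against c_0 f + c_1 Df + … from the top degree down determines the c_i
solution: c_0 = 0, c_1 = -4, c_2 = 4

c_0 = 0, c_1 = -4, c_2 = 4


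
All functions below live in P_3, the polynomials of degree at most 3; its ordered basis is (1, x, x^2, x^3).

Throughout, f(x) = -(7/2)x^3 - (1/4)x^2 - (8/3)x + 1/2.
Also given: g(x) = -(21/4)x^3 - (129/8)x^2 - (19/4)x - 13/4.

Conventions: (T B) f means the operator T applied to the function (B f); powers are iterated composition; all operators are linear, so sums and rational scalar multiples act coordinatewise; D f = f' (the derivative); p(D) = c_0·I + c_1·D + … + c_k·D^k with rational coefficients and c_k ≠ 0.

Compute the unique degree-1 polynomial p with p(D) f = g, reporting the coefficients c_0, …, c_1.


p(D) = (3/2)·I + (3/2)·D, i.e. c_0 = 3/2, c_1 = 3/2

D^0 f = -(7/2)x^3 - (1/4)x^2 - (8/3)x + 1/2
D^1 f = -(21/2)x^2 - (1/2)x - 8/3
matching coefficients of g against c_0 f + c_1 Df + … from the top degree down determines the c_i
solution: c_0 = 3/2, c_1 = 3/2


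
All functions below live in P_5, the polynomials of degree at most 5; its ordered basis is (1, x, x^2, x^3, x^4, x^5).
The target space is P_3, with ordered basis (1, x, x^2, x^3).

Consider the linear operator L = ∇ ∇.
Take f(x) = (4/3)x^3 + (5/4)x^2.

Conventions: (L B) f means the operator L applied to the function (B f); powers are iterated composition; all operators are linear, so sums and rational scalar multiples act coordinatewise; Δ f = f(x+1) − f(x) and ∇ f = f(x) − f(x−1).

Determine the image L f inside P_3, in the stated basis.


the result is g(x) = 8x - 11/2

∇ f = 4x^2 - (3/2)x + 1/12
∇ ∇ f = 8x - 11/2


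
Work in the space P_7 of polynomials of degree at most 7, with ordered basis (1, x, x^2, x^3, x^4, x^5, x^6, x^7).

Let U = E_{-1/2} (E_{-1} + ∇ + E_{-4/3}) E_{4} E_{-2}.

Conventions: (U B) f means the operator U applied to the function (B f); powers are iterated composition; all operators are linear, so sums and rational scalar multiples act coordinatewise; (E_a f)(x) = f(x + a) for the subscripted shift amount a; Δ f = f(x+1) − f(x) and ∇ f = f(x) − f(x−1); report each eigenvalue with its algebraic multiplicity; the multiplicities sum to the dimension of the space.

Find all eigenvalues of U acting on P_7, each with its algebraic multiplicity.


λ = 2 (multiplicity 8)

image of 1: 2
image of x: 2x + 5/3
image of x^2: 2x^2 + (10/3)x + 41/18
image of x^3: 2x^3 + 5x^2 + (41/6)x + 365/108
image of x^4: 2x^4 + (20/3)x^3 + (41/3)x^2 + (365/27)x + 3281/648
image of x^5: 2x^5 + (25/3)x^4 + (205/9)x^3 + (1825/54)x^2 + (16405/648)x + 29525/3888
image of x^6: 2x^6 + 10x^5 + (205/6)x^4 + (1825/27)x^3 + (16405/216)x^2 + (29525/648)x + 265721/23328
image of x^7: 2x^7 + (35/3)x^6 + (287/6)x^5 + (12775/108)x^4 + (114835/648)x^3 + (206675/1296)x^2 + (1860047/23328)x + 2391485/139968
the matrix is upper triangular; its diagonal is (2, 2, 2, 2, 2, 2, 2, 2)
for a triangular matrix the eigenvalues are the diagonal entries, with algebraic multiplicity their repetition count


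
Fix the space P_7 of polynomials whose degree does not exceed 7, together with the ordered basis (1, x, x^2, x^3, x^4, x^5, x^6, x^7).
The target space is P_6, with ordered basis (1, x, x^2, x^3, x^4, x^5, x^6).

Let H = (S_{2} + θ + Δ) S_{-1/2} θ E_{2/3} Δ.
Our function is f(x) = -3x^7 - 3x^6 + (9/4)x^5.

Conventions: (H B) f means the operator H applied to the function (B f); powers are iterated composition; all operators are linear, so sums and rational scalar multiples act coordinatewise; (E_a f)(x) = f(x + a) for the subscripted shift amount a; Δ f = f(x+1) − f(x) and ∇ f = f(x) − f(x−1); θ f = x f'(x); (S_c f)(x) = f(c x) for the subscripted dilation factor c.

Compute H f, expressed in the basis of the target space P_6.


Δ f = -21x^6 - 81x^5 - (555/4)x^4 - (285/2)x^3 - (171/2)x^2 - (111/4)x - 15/4
E_{2/3} Δ f = -21x^6 - 165x^5 - (2195/4)x^4 - (17945/18)x^3 - (18769/18)x^2 - (64021/108)x - 138403/972
θ E_{2/3} Δ f = -126x^6 - 825x^5 - 2195x^4 - (17945/6)x^3 - (18769/9)x^2 - (64021/108)x
S_{-1/2} (θ E_{2/3} Δ) f = -(63/32)x^6 + (825/32)x^5 - (2195/16)x^4 + (17945/48)x^3 - (18769/36)x^2 + (64021/216)x
S_{2} S_{-1/2} (θ E_{2/3} Δ) f = -126x^6 + 825x^5 - 2195x^4 + (17945/6)x^3 - (18769/9)x^2 + (64021/108)x
θ S_{-1/2} (θ E_{2/3} Δ) f = -(189/16)x^6 + (4125/32)x^5 - (2195/4)x^4 + (17945/16)x^3 - (18769/18)x^2 + (64021/216)x
Δ S_{-1/2} (θ E_{2/3} Δ) f = -(189/16)x^5 + (795/8)x^4 - (5285/16)x^3 + (16855/32)x^2 - (101611/288)x + 15341/432
(S_{2} + θ + Δ) S_{-1/2} (θ E_{2/3} Δ) f = -(2205/16)x^6 + (30147/32)x^5 - (21155/8)x^4 + (45385/12)x^3 - (249739/96)x^2 + (51491/96)x + 15341/432

g(x) = -(2205/16)x^6 + (30147/32)x^5 - (21155/8)x^4 + (45385/12)x^3 - (249739/96)x^2 + (51491/96)x + 15341/432


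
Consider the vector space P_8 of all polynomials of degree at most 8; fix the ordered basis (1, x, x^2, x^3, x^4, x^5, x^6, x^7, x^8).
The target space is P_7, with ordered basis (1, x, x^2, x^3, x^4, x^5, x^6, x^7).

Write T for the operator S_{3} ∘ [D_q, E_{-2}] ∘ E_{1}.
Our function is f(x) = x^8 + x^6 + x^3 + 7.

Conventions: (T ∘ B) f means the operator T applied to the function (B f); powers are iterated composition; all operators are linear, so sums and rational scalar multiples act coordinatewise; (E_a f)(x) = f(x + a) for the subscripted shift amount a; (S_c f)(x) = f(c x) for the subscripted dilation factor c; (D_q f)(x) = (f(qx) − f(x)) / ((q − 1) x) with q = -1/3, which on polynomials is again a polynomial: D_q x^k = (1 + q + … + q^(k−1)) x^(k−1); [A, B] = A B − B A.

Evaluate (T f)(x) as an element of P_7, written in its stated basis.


E_{1} f = x^8 + 8x^7 + 29x^6 + 62x^5 + 85x^4 + 77x^3 + 46x^2 + 17x + 10
E_{-2} E_{1} f = x^8 - 8x^7 + 29x^6 - 62x^5 + 85x^4 - 75x^3 + 40x^2 - 11x + 8
D_q E_{-2} E_{1} f = (1640/2187)x^7 - (4376/729)x^6 + (5278/243)x^5 - (3782/81)x^4 + (1700/27)x^3 - (175/3)x^2 + (80/3)x - 11
D_q E_{1} f = (1640/2187)x^7 + (4376/729)x^6 + (5278/243)x^5 + (3782/81)x^4 + (1700/27)x^3 + (539/9)x^2 + (92/3)x + 17
E_{-2} D_q E_{1} f = (1640/2187)x^7 - (9832/2187)x^6 + (9242/729)x^5 - (44426/2187)x^4 + (38788/2187)x^3 + (1331/729)x^2 - (57784/2187)x + 69383/2187
[D_q, E_{-2}] E_{1} f = -(3296/2187)x^6 + (6592/729)x^5 - (57688/2187)x^4 + (98912/2187)x^3 - (43856/729)x^2 + (116104/2187)x - 93440/2187
S_{3} [D_q, E_{-2}] E_{1} f = -(3296/3)x^6 + (6592/3)x^5 - (57688/27)x^4 + (98912/81)x^3 - (43856/81)x^2 + (116104/729)x - 93440/2187

g(x) = -(3296/3)x^6 + (6592/3)x^5 - (57688/27)x^4 + (98912/81)x^3 - (43856/81)x^2 + (116104/729)x - 93440/2187


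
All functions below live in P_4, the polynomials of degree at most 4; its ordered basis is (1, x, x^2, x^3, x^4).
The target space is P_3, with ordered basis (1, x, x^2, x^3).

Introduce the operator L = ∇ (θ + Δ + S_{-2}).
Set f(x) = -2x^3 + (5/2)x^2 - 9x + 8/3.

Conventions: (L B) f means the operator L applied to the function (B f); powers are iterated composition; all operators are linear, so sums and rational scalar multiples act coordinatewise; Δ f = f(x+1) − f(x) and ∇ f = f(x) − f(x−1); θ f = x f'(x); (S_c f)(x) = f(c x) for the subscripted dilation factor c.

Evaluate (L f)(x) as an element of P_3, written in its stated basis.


the image equals g(x) = 30x^2 - 12x + 9

θ f = -6x^3 + 5x^2 - 9x
Δ f = -6x^2 - x - 17/2
S_{-2} f = 16x^3 + 10x^2 + 18x + 8/3
(θ + Δ + S_{-2}) f = 10x^3 + 9x^2 + 8x - 35/6
∇ (θ + Δ + S_{-2}) f = 30x^2 - 12x + 9


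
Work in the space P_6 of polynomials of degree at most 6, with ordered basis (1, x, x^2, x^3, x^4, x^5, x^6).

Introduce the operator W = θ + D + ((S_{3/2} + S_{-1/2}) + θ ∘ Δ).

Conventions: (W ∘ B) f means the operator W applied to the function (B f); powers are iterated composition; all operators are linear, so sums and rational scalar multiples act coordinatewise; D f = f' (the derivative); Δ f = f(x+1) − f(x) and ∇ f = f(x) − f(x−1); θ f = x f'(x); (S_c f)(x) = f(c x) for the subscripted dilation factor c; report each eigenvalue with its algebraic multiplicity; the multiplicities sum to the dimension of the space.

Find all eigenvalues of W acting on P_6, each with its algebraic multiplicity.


image of 1: 2
image of x: 2x + 1
image of x^2: (9/2)x^2 + 4x
image of x^3: (25/4)x^3 + 9x^2 + 3x
image of x^4: (73/8)x^4 + 16x^3 + 12x^2 + 4x
image of x^5: (201/16)x^5 + 25x^4 + 30x^3 + 20x^2 + 5x
image of x^6: (557/32)x^6 + 36x^5 + 60x^4 + 60x^3 + 30x^2 + 6x
the matrix is upper triangular; its diagonal is (2, 2, 9/2, 25/4, 73/8, 201/16, 557/32)
for a triangular matrix the eigenvalues are the diagonal entries, with algebraic multiplicity their repetition count

λ = 2 (multiplicity 2), λ = 9/2 (multiplicity 1), λ = 25/4 (multiplicity 1), λ = 73/8 (multiplicity 1), λ = 201/16 (multiplicity 1), λ = 557/32 (multiplicity 1)


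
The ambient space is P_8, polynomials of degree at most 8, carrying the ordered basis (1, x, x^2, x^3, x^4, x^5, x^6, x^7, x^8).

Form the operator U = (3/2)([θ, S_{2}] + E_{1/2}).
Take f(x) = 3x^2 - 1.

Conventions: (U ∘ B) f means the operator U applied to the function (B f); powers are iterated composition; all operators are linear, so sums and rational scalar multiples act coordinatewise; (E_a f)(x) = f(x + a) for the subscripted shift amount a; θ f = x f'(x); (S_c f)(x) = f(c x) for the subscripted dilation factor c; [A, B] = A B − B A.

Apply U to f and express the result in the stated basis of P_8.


S_{2} f = 12x^2 - 1
θ S_{2} f = 24x^2
θ f = 6x^2
S_{2} θ f = 24x^2
[θ, S_{2}] f = 0
E_{1/2} f = 3x^2 + 3x - 1/4
([θ, S_{2}] + E_{1/2}) f = 3x^2 + 3x - 1/4
((3/2)([θ, S_{2}] + E_{1/2})) f = (9/2)x^2 + (9/2)x - 3/8

g(x) = (9/2)x^2 + (9/2)x - 3/8


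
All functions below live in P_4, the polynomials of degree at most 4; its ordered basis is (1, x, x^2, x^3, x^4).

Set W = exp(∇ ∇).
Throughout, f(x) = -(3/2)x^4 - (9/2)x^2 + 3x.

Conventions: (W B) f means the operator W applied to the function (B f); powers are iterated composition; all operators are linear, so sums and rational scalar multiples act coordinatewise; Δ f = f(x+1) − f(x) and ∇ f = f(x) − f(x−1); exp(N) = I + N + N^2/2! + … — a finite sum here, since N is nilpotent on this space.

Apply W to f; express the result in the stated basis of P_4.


order-1 term: -18x^2 + 36x - 30
order-2 term: -18
the series for exp(∇ ∇) f terminates at order 2
exp(∇ ∇) f = -(3/2)x^4 - (45/2)x^2 + 39x - 48

the result is g(x) = -(3/2)x^4 - (45/2)x^2 + 39x - 48


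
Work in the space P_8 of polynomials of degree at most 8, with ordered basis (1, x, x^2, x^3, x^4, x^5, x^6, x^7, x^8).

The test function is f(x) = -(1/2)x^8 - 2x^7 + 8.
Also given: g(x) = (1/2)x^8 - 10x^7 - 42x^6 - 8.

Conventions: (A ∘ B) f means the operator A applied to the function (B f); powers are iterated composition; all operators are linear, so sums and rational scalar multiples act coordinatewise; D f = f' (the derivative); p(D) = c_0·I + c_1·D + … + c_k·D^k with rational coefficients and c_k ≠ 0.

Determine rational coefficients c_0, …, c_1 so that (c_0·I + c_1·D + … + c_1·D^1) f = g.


c_0 = -1, c_1 = 3

D^0 f = -(1/2)x^8 - 2x^7 + 8
D^1 f = -4x^7 - 14x^6
matching coefficients of g against c_0 f + c_1 Df + … from the top degree down determines the c_i
solution: c_0 = -1, c_1 = 3


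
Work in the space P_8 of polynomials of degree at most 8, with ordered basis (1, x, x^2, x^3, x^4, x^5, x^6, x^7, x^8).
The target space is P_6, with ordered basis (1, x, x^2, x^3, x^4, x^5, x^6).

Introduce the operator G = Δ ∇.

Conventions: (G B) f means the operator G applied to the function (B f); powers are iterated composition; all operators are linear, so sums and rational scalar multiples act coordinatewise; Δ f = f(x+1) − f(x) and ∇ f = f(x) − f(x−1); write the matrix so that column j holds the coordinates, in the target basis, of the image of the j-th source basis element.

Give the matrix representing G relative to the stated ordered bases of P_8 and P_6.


the matrix is [[0, 0, 2, 0, 2, 0, 2, 0, 2]; [0, 0, 0, 6, 0, 10, 0, 14, 0]; [0, 0, 0, 0, 12, 0, 30, 0, 56]; [0, 0, 0, 0, 0, 20, 0, 70, 0]; [0, 0, 0, 0, 0, 0, 30, 0, 140]; [0, 0, 0, 0, 0, 0, 0, 42, 0]; [0, 0, 0, 0, 0, 0, 0, 0, 56]] (rows listed top to bottom)

image of 1: 0
image of x: 0
image of x^2: 2
image of x^3: 6x
image of x^4: 12x^2 + 2
image of x^5: 20x^3 + 10x
image of x^6: 30x^4 + 30x^2 + 2
image of x^7: 42x^5 + 70x^3 + 14x
image of x^8: 56x^6 + 140x^4 + 56x^2 + 2
each image's coordinates form column j of the matrix
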